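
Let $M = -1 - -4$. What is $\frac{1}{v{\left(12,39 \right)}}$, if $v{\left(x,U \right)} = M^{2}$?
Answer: $\frac{1}{9} \approx 0.11111$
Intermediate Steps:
$M = 3$ ($M = -1 + 4 = 3$)
$v{\left(x,U \right)} = 9$ ($v{\left(x,U \right)} = 3^{2} = 9$)
$\frac{1}{v{\left(12,39 \right)}} = \frac{1}{9}$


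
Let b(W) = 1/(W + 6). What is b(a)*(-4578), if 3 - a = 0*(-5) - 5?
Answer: -327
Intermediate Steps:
a = 8 (a = 3 - (0*(-5) - 5) = 3 - (0 - 5) = 3 - 1*(-5) = 3 + 5 = 8)
b(W) = 1/(6 + W)
b(a)*(-4578) = -4578/(6 + 8) = -4578/14 = (1/14)*(-4578) = -327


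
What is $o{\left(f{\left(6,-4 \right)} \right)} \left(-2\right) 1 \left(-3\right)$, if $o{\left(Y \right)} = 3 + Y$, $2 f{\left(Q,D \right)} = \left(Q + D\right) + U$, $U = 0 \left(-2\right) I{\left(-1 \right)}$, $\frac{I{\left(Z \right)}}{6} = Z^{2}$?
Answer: $24$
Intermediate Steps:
$I{\left(Z \right)} = 6 Z^{2}$
$U = 0$ ($U = 0 \left(-2\right) 6 \left(-1\right)^{2} = 0 \cdot 6 \cdot 1 = 0 \cdot 6 = 0$)
$f{\left(Q,D \right)} = \frac{D}{2} + \frac{Q}{2}$ ($f{\left(Q,D \right)} = \frac{\left(Q + D\right) + 0}{2} = \frac{\left(D + Q\right) + 0}{2} = \frac{D + Q}{2} = \frac{D}{2} + \frac{Q}{2}$)
$o{\left(f{\left(6,-4 \right)} \right)} \left(-2\right) 1 \left(-3\right) = \left(3 + \left(\frac{1}{2} \left(-4\right) + \frac{1}{2} \cdot 6\right)\right) \left(-2\right) 1 \left(-3\right) = \left(3 + \left(-2 + 3\right)\right) \left(-2\right) 1 \left(-3\right) = \left(3 + 1\right) \left(-2\right) 1 \left(-3\right) = 4 \left(-2\right) 1 \left(-3\right) = \left(-8\right) 1 \left(-3\right) = \left(-8\right) \left(-3\right) = 24$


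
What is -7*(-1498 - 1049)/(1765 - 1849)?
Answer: -849/4 ≈ -212.25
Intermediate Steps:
-7*(-1498 - 1049)/(1765 - 1849) = -(-17829)/(-84) = -(-17829)*(-1)/84 = -7*849/28 = -849/4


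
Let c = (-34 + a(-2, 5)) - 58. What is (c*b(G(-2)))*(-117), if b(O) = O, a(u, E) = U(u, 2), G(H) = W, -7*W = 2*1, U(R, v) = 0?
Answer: -21528/7 ≈ -3075.4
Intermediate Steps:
W = -2/7 ≈ -0.28571
G(H) = -2/7
a(u, E) = 0
c = -92 (c = (-34 + 0) - 58 = -34 - 58 = -92)
(c*b(G(-2)))*(-117) = -92*(-2/7)*(-117) = (184/7)*(-117) = -21528/7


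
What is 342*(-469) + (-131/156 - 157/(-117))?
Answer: -75066029/468 ≈ -1.6040e+5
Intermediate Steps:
342*(-469) + (-131/156 - 157/(-117)) = -160398 + (-131*1/156 - 157*(-1/117)) = -160398 + (-131/156 + 157/117) = -160398 + 235/468 = -75066029/468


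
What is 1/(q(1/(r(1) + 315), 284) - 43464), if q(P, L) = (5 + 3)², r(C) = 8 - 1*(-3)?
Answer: -1/43400 ≈ -2.3041e-5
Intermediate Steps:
r(C) = 11 (r(C) = 8 + 3 = 11)
q(P, L) = 64 (q(P, L) = 8² = 64)
1/(q(1/(r(1) + 315), 284) - 43464) = 1/(64 - 43464) = 1/(-43400) = -1/43400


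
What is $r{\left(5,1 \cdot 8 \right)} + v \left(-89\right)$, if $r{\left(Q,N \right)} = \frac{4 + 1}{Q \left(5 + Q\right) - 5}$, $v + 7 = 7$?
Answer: $\frac{1}{9} \approx 0.11111$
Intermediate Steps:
$v = 0$ ($v = -7 + 7 = 0$)
$r{\left(Q,N \right)} = \frac{5}{-5 + Q \left(5 + Q\right)}$
$r{\left(5,1 \cdot 8 \right)} + v \left(-89\right) = \frac{5}{-5 + 5^{2} + 5 \cdot 5} + 0 \left(-89\right) = \frac{5}{-5 + 25 + 25} + 0 = \frac{5}{45} + 0 = 5 \cdot \frac{1}{45} + 0 = \frac{1}{9} + 0 = \frac{1}{9}$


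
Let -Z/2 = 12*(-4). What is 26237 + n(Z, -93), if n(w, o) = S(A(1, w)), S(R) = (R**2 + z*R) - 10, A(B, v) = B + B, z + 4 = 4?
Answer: 26231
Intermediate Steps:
z = 0 (z = -4 + 4 = 0)
A(B, v) = 2*B
S(R) = -10 + R**2 (S(R) = (R**2 + 0*R) - 10 = (R**2 + 0) - 10 = R**2 - 10 = -10 + R**2)
Z = 96 (Z = -24*(-4) = -2*(-48) = 96)
n(w, o) = -6 (n(w, o) = -10 + (2*1)**2 = -10 + 2**2 = -10 + 4 = -6)
26237 + n(Z, -93) = 26237 - 6 = 26231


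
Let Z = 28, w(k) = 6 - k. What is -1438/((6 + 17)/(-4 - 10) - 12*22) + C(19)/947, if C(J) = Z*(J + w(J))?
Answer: 19689796/3521893 ≈ 5.5907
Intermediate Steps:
C(J) = 168 (C(J) = 28*(J + (6 - J)) = 28*6 = 168)
-1438/((6 + 17)/(-4 - 10) - 12*22) + C(19)/947 = -1438/((6 + 17)/(-4 - 10) - 12*22) + 168/947 = -1438/(23/(-14) - 264) + 168*(1/947) = -1438/(23*(-1/14) - 264) + 168/947 = -1438/(-23/14 - 264) + 168/947 = -1438/(-3719/14) + 168/947 = -1438*(-14/3719) + 168/947 = 20132/3719 + 168/947 = 19689796/3521893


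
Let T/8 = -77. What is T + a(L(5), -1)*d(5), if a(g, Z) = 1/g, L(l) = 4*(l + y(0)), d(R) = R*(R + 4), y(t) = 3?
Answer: -19667/32 ≈ -614.59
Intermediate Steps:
T = -616 (T = 8*(-77) = -616)
d(R) = R*(4 + R)
L(l) = 12 + 4*l (L(l) = 4*(l + 3) = 4*(3 + l) = 12 + 4*l)
a(g, Z) = 1/g
T + a(L(5), -1)*d(5) = -616 + (5*(4 + 5))/(12 + 4*5) = -616 + (5*9)/(12 + 20) = -616 + 45/32 = -19667/32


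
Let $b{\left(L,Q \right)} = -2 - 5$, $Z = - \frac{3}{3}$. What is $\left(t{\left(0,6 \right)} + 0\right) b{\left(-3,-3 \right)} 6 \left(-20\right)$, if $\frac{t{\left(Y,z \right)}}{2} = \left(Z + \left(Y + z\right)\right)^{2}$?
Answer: $42000$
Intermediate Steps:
$Z = -1$ ($Z = \left(-3\right) \frac{1}{3} = -1$)
$b{\left(L,Q \right)} = -7$
$t{\left(Y,z \right)} = 2 \left(-1 + Y + z\right)^{2}$ ($t{\left(Y,z \right)} = 2 \left(-1 + \left(Y + z\right)\right)^{2} = 2 \left(-1 + Y + z\right)^{2}$)
$\left(t{\left(0,6 \right)} + 0\right) b{\left(-3,-3 \right)} 6 \left(-20\right) = \left(2 \left(-1 + 0 + 6\right)^{2} + 0\right) \left(-7\right) 6 \left(-20\right) = \left(2 \cdot 5^{2} + 0\right) \left(-7\right) 6 \left(-20\right) = \left(2 \cdot 25 + 0\right) \left(-7\right) 6 \left(-20\right) = \left(50 + 0\right) \left(-7\right) 6 \left(-20\right) = 50 \left(-7\right) 6 \left(-20\right) = \left(-350\right) 6 \left(-20\right) = \left(-2100\right) \left(-20\right) = 42000$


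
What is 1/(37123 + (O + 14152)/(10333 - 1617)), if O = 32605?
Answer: 8716/323610825 ≈ 2.6934e-5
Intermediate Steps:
1/(37123 + (O + 14152)/(10333 - 1617)) = 1/(37123 + (32605 + 14152)/(10333 - 1617)) = 1/(37123 + 46757/8716) = 1/(323610825/8716) = 8716/323610825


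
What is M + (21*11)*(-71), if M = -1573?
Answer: -17974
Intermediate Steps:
M + (21*11)*(-71) = -1573 + (21*11)*(-71) = -1573 + 231*(-71) = -1573 - 16401 = -17974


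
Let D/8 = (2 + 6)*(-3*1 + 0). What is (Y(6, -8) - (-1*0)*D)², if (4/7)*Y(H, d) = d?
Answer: 196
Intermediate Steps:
Y(H, d) = 7*d/4
D = -192 (D = 8*((2 + 6)*(-3*1 + 0)) = 8*(8*(-3 + 0)) = 8*(8*(-3)) = 8*(-24) = -192)
(Y(6, -8) - (-1*0)*D)² = ((7/4)*(-8) - (-1*0)*(-192))² = (-14 - 0*(-192))² = (-14 - 1*0)² = (-14 + 0)² = (-14)² = 196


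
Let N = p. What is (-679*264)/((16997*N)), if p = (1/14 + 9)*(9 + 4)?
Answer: -2509584/28062047 ≈ -0.089430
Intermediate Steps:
p = 1651/14 (p = (1/14 + 9)*13 = (127/14)*13 = 1651/14 ≈ 117.93)
N = 1651/14 ≈ 117.93
(-679*264)/((16997*N)) = (-679*264)/((16997*(1651/14))) = -179256/28062047/14 = -179256*14/28062047 = -2509584/28062047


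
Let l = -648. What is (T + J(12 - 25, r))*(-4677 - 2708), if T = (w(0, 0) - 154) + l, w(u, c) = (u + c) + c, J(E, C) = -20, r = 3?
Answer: 6070470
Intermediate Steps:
w(u, c) = u + 2*c (w(u, c) = (c + u) + c = u + 2*c)
T = -802 (T = ((0 + 2*0) - 154) - 648 = ((0 + 0) - 154) - 648 = (0 - 154) - 648 = -154 - 648 = -802)
(T + J(12 - 25, r))*(-4677 - 2708) = (-802 - 20)*(-4677 - 2708) = -822*(-7385) = 6070470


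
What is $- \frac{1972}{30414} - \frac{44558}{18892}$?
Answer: $- \frac{348110509}{143645322} \approx -2.4234$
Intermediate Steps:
$- \frac{1972}{30414} - \frac{44558}{18892} = \left(-1972\right) \frac{1}{30414} - \frac{22279}{9446} = - \frac{986}{15207} - \frac{22279}{9446} = - \frac{348110509}{143645322}$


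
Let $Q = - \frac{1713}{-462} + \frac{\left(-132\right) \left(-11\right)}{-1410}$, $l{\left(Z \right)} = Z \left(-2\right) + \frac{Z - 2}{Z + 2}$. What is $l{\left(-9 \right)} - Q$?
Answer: $\frac{87339}{5170} \approx 16.893$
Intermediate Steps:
$l{\left(Z \right)} = - 2 Z + \frac{-2 + Z}{2 + Z}$
$Q = \frac{96917}{36190}$ ($Q = \left(-1713\right) \left(- \frac{1}{462}\right) + 1452 \left(- \frac{1}{1410}\right) = \frac{571}{154} - \frac{242}{235} = \frac{96917}{36190} \approx 2.678$)
$l{\left(-9 \right)} - Q = \frac{-2 - -27 - 2 \left(-9\right)^{2}}{2 - 9} - \frac{96917}{36190} = \frac{-2 + 27 - 162}{-7} - \frac{96917}{36190} = - \frac{-2 + 27 - 162}{7} - \frac{96917}{36190} = \left(- \frac{1}{7}\right) \left(-137\right) - \frac{96917}{36190} = \frac{137}{7} - \frac{96917}{36190} = \frac{87339}{5170}$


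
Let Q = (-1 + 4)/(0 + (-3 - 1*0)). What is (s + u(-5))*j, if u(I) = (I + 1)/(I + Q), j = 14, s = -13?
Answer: -518/3 ≈ -172.67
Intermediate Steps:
Q = -1 (Q = 3/(0 + (-3 + 0)) = 3/(0 - 3) = 3/(-3) = 3*(-⅓) = -1)
u(I) = (1 + I)/(-1 + I) (u(I) = (I + 1)/(I - 1) = (1 + I)/(-1 + I))
(s + u(-5))*j = (-13 + (1 - 5)/(-1 - 5))*14 = (-13 - 4/(-6))*14 = (-13 - ⅙*(-4))*14 = (-13 + ⅔)*14 = -37/3*14 = -518/3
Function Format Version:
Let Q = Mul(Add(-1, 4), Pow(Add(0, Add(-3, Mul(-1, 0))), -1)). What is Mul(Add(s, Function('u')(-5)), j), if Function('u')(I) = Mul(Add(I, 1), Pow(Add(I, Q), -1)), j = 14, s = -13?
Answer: Rational(-518, 3) ≈ -172.67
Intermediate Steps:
Q = -1 (Q = Mul(3, Pow(Add(0, Add(-3, 0)), -1)) = Mul(3, Pow(Add(0, -3), -1)) = Mul(3, Pow(-3, -1)) = Mul(3, Rational(-1, 3)) = -1)
Function('u')(I) = Mul(Pow(Add(-1, I), -1), Add(1, I)) (Function('u')(I) = Mul(Add(I, 1), Pow(Add(I, -1), -1)) = Mul(Add(1, I), Pow(Add(-1, I), -1)) = Mul(Pow(Add(-1, I), -1), Add(1, I)))
Mul(Add(s, Function('u')(-5)), j) = Mul(Add(-13, Mul(Pow(Add(-1, -5), -1), Add(1, -5))), 14) = Mul(Add(-13, Mul(Pow(-6, -1), -4)), 14) = Mul(Add(-13, Mul(Rational(-1, 6), -4)), 14) = Mul(Add(-13, Rational(2, 3)), 14) = Mul(Rational(-37, 3), 14) = Rational(-518, 3)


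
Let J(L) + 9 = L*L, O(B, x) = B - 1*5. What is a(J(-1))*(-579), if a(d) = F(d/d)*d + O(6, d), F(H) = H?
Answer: 4053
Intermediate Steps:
O(B, x) = -5 + B (O(B, x) = B - 5 = -5 + B)
J(L) = -9 + L² (J(L) = -9 + L*L = -9 + L²)
a(d) = 1 + d (a(d) = (d/d)*d + (-5 + 6) = 1*d + 1 = d + 1 = 1 + d)
a(J(-1))*(-579) = (1 + (-9 + (-1)²))*(-579) = (1 + (-9 + 1))*(-579) = (1 - 8)*(-579) = -7*(-579) = 4053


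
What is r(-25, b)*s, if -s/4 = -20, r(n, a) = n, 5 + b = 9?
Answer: -2000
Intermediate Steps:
b = 4 (b = -5 + 9 = 4)
s = 80 (s = -4*(-20) = 80)
r(-25, b)*s = -25*80 = -2000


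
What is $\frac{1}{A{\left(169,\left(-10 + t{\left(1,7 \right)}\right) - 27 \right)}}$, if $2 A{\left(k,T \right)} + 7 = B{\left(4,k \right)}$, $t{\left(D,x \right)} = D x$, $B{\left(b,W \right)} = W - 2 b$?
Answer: $\frac{1}{77} \approx 0.012987$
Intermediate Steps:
$A{\left(k,T \right)} = - \frac{15}{2} + \frac{k}{2}$ ($A{\left(k,T \right)} = - \frac{7}{2} + \frac{k - 8}{2} = - \frac{7}{2} + \frac{-8 + k}{2} = - \frac{7}{2} + \left(-4 + \frac{k}{2}\right) = - \frac{15}{2} + \frac{k}{2}$)
$\frac{1}{A{\left(169,\left(-10 + t{\left(1,7 \right)}\right) - 27 \right)}} = \frac{1}{- \frac{15}{2} + \frac{1}{2} \cdot 169} = \frac{1}{- \frac{15}{2} + \frac{169}{2}} = \frac{1}{77}$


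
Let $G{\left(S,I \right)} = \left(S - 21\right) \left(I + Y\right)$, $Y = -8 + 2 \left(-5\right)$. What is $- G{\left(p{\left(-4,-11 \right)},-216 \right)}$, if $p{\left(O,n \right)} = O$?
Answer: $-5850$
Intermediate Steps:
$Y = -18$ ($Y = -8 - 10 = -18$)
$G{\left(S,I \right)} = \left(-21 + S\right) \left(-18 + I\right)$ ($G{\left(S,I \right)} = \left(S - 21\right) \left(I - 18\right) = \left(-21 + S\right) \left(-18 + I\right)$)
$- G{\left(p{\left(-4,-11 \right)},-216 \right)} = - (378 - -4536 - -72 - -864) = - (378 + 4536 + 72 + 864) = \left(-1\right) 5850 = -5850$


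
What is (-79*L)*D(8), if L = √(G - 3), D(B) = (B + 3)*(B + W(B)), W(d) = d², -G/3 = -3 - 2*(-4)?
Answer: -187704*I*√2 ≈ -2.6545e+5*I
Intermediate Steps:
G = -15 (G = -3*(-3 - 2*(-4)) = -3*(-3 + 8) = -3*5 = -15)
D(B) = (3 + B)*(B + B²) (D(B) = (B + 3)*(B + B²) = (3 + B)*(B + B²))
L = 3*I*√2 (L = √(-15 - 3) = √(-18) = 3*I*√2 ≈ 4.2426*I)
(-79*L)*D(8) = (-237*I*√2)*(8*(3 + 8² + 4*8)) = (-237*I*√2)*(8*(3 + 64 + 32)) = (-237*I*√2)*(8*99) = -237*I*√2*792 = -187704*I*√2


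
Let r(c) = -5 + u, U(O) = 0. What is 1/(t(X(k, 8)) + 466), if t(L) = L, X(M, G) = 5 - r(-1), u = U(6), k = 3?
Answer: 1/476 ≈ 0.0021008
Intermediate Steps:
u = 0
r(c) = -5 (r(c) = -5 + 0 = -5)
X(M, G) = 10 (X(M, G) = 5 - 1*(-5) = 5 + 5 = 10)
1/(t(X(k, 8)) + 466) = 1/(10 + 466) = 1/476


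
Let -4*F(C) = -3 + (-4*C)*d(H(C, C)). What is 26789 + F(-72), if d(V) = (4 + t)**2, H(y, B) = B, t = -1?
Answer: 104567/4 ≈ 26142.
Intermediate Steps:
d(V) = 9 (d(V) = (4 - 1)**2 = 3**2 = 9)
F(C) = 3/4 + 9*C (F(C) = -(-3 - 4*C*9)/4 = -(-3 - 36*C)/4 = 3/4 + 9*C)
26789 + F(-72) = 26789 + (3/4 + 9*(-72)) = 26789 + (3/4 - 648) = 26789 - 2589/4 = 104567/4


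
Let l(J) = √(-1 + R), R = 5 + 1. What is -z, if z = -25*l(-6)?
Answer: 25*√5 ≈ 55.902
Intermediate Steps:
R = 6
l(J) = √5 (l(J) = √(-1 + 6) = √5)
z = -25*√5 ≈ -55.902
-z = -(-25)*√5 = 25*√5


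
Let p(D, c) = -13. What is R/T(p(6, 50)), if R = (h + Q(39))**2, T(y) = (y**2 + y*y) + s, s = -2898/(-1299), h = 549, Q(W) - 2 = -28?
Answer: 118438057/147320 ≈ 803.95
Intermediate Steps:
Q(W) = -26 (Q(W) = 2 - 28 = -26)
s = 966/433 (s = -2898*(-1/1299) = 966/433 ≈ 2.2309)
T(y) = 966/433 + 2*y**2 (T(y) = (y**2 + y*y) + 966/433 = (y**2 + y**2) + 966/433 = 2*y**2 + 966/433 = 966/433 + 2*y**2)
R = 273529 (R = (549 - 26)**2 = 523**2 = 273529)
R/T(p(6, 50)) = 273529/(966/433 + 2*(-13)**2) = 273529/(966/433 + 2*169) = 273529/(966/433 + 338) = 273529/(147320/433) = 273529*(433/147320) = 118438057/147320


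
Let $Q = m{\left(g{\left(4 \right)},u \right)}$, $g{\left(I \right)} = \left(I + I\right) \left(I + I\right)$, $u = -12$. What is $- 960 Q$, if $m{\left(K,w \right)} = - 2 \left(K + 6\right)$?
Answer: $134400$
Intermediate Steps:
$g{\left(I \right)} = 4 I^{2}$ ($g{\left(I \right)} = 2 I 2 I = 4 I^{2}$)
$m{\left(K,w \right)} = -12 - 2 K$ ($m{\left(K,w \right)} = - 2 \left(6 + K\right) = -12 - 2 K$)
$Q = -140$ ($Q = -12 - 2 \cdot 4 \cdot 4^{2} = -12 - 2 \cdot 4 \cdot 16 = -12 - 128 = -140$)
$- 960 Q = \left(-960\right) \left(-140\right) = 134400$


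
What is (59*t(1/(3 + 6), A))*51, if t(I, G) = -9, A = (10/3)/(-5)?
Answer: -27081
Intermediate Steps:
A = -2/3 (A = (10*(1/3))*(-1/5) = (10/3)*(-1/5) = -2/3 ≈ -0.66667)
(59*t(1/(3 + 6), A))*51 = (59*(-9))*51 = -531*51 = -27081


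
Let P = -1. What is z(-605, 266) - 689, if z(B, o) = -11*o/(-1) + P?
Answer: 2236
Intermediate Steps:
z(B, o) = -1 + 11*o (z(B, o) = -11*o/(-1) - 1 = -11*o*(-1) - 1 = -(-11)*o - 1 = 11*o - 1 = -1 + 11*o)
z(-605, 266) - 689 = (-1 + 11*266) - 689 = (-1 + 2926) - 689 = 2925 - 689 = 2236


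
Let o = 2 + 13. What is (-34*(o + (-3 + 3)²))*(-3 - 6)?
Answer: 4590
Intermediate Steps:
o = 15
(-34*(o + (-3 + 3)²))*(-3 - 6) = (-34*(15 + (-3 + 3)²))*(-3 - 6) = -34*(15 + 0²)*(-9) = -34*(15 + 0)*(-9) = -34*15*(-9) = -510*(-9) = 4590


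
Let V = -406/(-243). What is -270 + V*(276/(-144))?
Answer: -398329/1458 ≈ -273.20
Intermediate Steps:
V = 406/243 (V = -406*(-1/243) = 406/243 ≈ 1.6708)
-270 + V*(276/(-144)) = -270 + 406*(276/(-144))/243 = -270 + 406*(276*(-1/144))/243 = -270 + (406/243)*(-23/12) = -270 - 4669/1458 = -398329/1458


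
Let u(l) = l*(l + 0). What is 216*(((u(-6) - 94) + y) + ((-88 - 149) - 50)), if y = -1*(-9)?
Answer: -72576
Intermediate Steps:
y = 9
u(l) = l² (u(l) = l*l = l²)
216*(((u(-6) - 94) + y) + ((-88 - 149) - 50)) = 216*((((-6)² - 94) + 9) + ((-88 - 149) - 50)) = 216*(((36 - 94) + 9) + (-237 - 50)) = 216*((-58 + 9) - 287) = 216*(-49 - 287) = 216*(-336) = -72576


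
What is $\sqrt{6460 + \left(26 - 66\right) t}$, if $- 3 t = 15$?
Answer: $6 \sqrt{185} \approx 81.609$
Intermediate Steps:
$t = -5$ ($t = \left(- \frac{1}{3}\right) 15 = -5$)
$\sqrt{6460 + \left(26 - 66\right) t} = \sqrt{6460 + \left(26 - 66\right) \left(-5\right)} = \sqrt{6460 - -200} = \sqrt{6460 + 200} = \sqrt{6660} = 6 \sqrt{185}$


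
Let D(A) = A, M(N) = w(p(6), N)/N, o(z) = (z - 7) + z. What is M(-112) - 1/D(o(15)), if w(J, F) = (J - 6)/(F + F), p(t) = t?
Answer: -1/23 ≈ -0.043478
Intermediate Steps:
w(J, F) = (-6 + J)/(2*F) (w(J, F) = (-6 + J)/((2*F)) = (-6 + J)*(1/(2*F)) = (-6 + J)/(2*F))
o(z) = -7 + 2*z (o(z) = (-7 + z) + z = -7 + 2*z)
M(N) = 0 (M(N) = ((-6 + 6)/(2*N))/N = ((1/2)*0/N)/N = 0/N = 0)
M(-112) - 1/D(o(15)) = 0 - 1/(-7 + 2*15) = 0 - 1/(-7 + 30) = 0 - 1/23 = -1/23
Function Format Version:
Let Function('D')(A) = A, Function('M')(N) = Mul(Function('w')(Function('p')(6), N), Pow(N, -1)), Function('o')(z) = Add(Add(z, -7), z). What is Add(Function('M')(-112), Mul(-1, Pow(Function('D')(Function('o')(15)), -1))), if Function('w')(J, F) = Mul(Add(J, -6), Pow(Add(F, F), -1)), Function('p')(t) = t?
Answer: Rational(-1, 23) ≈ -0.043478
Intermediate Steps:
Function('w')(J, F) = Mul(Rational(1, 2), Pow(F, -1), Add(-6, J)) (Function('w')(J, F) = Mul(Add(-6, J), Pow(Mul(2, F), -1)) = Mul(Add(-6, J), Mul(Rational(1, 2), Pow(F, -1))) = Mul(Rational(1, 2), Pow(F, -1), Add(-6, J)))
Function('o')(z) = Add(-7, Mul(2, z)) (Function('o')(z) = Add(Add(-7, z), z) = Add(-7, Mul(2, z)))
Function('M')(N) = 0 (Function('M')(N) = Mul(Mul(Rational(1, 2), Pow(N, -1), Add(-6, 6)), Pow(N, -1)) = Mul(Mul(Rational(1, 2), Pow(N, -1), 0), Pow(N, -1)) = Mul(0, Pow(N, -1)) = 0)
Add(Function('M')(-112), Mul(-1, Pow(Function('D')(Function('o')(15)), -1))) = Add(0, Mul(-1, Pow(Add(-7, Mul(2, 15)), -1))) = Add(0, Mul(-1, Pow(Add(-7, 30), -1))) = Add(0, Mul(-1, Pow(23, -1))) = Add(0, Mul(-1, Rational(1, 23))) = Add(0, Rational(-1, 23)) = Rational(-1, 23)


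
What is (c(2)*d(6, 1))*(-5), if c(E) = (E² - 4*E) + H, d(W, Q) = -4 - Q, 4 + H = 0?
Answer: -200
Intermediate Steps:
H = -4 (H = -4 + 0 = -4)
c(E) = -4 + E² - 4*E (c(E) = (E² - 4*E) - 4 = -4 + E² - 4*E)
(c(2)*d(6, 1))*(-5) = ((-4 + 2² - 4*2)*(-4 - 1*1))*(-5) = ((-4 + 4 - 8)*(-4 - 1))*(-5) = -8*(-5)*(-5) = 40*(-5) = -200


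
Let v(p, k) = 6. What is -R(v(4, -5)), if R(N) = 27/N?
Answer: -9/2 ≈ -4.5000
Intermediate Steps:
-R(v(4, -5)) = -27/6 = -1*9/2 = -9/2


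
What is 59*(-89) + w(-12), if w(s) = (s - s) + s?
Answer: -5263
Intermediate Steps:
w(s) = s (w(s) = 0 + s = s)
59*(-89) + w(-12) = 59*(-89) - 12 = -5251 - 12 = -5263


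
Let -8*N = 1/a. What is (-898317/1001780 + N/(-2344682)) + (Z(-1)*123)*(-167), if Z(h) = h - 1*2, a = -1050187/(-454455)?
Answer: 304011111723744043897839/4933475093285701040 ≈ 61622.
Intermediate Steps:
a = 1050187/454455 (a = -1050187*(-1/454455) = 1050187/454455 ≈ 2.3109)
Z(h) = -2 + h (Z(h) = h - 2 = -2 + h)
N = -454455/8401496 (N = -1/(8*1050187/454455) = -⅛*454455/1050187 = -454455/8401496 ≈ -0.054092)
(-898317/1001780 + N/(-2344682)) + (Z(-1)*123)*(-167) = (-898317/1001780 - 454455/8401496/(-2344682)) + ((-2 - 1)*123)*(-167) = (-898317*1/1001780 - 454455/8401496*(-1/2344682)) - 3*123*(-167) = (-898317/1001780 + 454455/19698836444272) - 369*(-167) = -4423949800711290081/4933475093285701040 + 61623 = 304011111723744043897839/4933475093285701040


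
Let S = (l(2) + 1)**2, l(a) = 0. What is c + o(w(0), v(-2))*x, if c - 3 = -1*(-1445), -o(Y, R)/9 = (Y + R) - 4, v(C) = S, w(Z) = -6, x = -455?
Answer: -35407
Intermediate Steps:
S = 1 (S = (0 + 1)**2 = 1**2 = 1)
v(C) = 1
o(Y, R) = 36 - 9*R - 9*Y (o(Y, R) = -9*((Y + R) - 4) = -9*((R + Y) - 4) = -9*(-4 + R + Y) = 36 - 9*R - 9*Y)
c = 1448 (c = 3 - 1*(-1445) = 3 + 1445 = 1448)
c + o(w(0), v(-2))*x = 1448 + (36 - 9*1 - 9*(-6))*(-455) = 1448 + (36 - 9 + 54)*(-455) = 1448 + 81*(-455) = 1448 - 36855 = -35407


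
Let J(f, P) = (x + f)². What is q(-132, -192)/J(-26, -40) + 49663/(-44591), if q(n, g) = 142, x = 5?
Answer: -15569461/19664631 ≈ -0.79175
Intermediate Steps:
J(f, P) = (5 + f)²
q(-132, -192)/J(-26, -40) + 49663/(-44591) = 142/((5 - 26)²) + 49663/(-44591) = 142/((-21)²) + 49663*(-1/44591) = 142/441 - 49663/44591 = -15569461/19664631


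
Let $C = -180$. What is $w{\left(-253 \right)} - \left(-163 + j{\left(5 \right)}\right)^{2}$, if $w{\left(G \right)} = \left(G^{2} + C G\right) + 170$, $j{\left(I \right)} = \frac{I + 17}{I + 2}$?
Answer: $\frac{4124070}{49} \approx 84165.0$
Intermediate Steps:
$j{\left(I \right)} = \frac{17 + I}{2 + I}$
$w{\left(G \right)} = 170 + G^{2} - 180 G$ ($w{\left(G \right)} = \left(G^{2} - 180 G\right) + 170 = 170 + G^{2} - 180 G$)
$w{\left(-253 \right)} - \left(-163 + j{\left(5 \right)}\right)^{2} = \left(170 + \left(-253\right)^{2} - -45540\right) - \left(-163 + \frac{17 + 5}{2 + 5}\right)^{2} = \left(170 + 64009 + 45540\right) - \left(-163 + \frac{1}{7} \cdot 22\right)^{2} = 109719 - \left(-163 + \frac{1}{7} \cdot 22\right)^{2} = 109719 - \left(-163 + \frac{22}{7}\right)^{2} = 109719 - \left(- \frac{1119}{7}\right)^{2} = 109719 - \frac{1252161}{49} = \frac{4124070}{49}$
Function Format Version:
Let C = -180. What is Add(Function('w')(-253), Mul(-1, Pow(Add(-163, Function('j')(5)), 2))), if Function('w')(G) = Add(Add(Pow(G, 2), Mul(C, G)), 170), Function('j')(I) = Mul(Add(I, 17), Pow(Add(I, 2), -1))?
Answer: Rational(4124070, 49) ≈ 84165.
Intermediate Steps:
Function('j')(I) = Mul(Pow(Add(2, I), -1), Add(17, I)) (Function('j')(I) = Mul(Add(17, I), Pow(Add(2, I), -1)) = Mul(Pow(Add(2, I), -1), Add(17, I)))
Function('w')(G) = Add(170, Pow(G, 2), Mul(-180, G)) (Function('w')(G) = Add(Add(Pow(G, 2), Mul(-180, G)), 170) = Add(170, Pow(G, 2), Mul(-180, G)))
Add(Function('w')(-253), Mul(-1, Pow(Add(-163, Function('j')(5)), 2))) = Add(Add(170, Pow(-253, 2), Mul(-180, -253)), Mul(-1, Pow(Add(-163, Mul(Pow(Add(2, 5), -1), Add(17, 5))), 2))) = Add(Add(170, 64009, 45540), Mul(-1, Pow(Add(-163, Mul(Pow(7, -1), 22)), 2))) = Add(109719, Mul(-1, Pow(Add(-163, Mul(Rational(1, 7), 22)), 2))) = Add(109719, Mul(-1, Pow(Add(-163, Rational(22, 7)), 2))) = Add(109719, Mul(-1, Pow(Rational(-1119, 7), 2))) = Add(109719, Mul(-1, Rational(1252161, 49))) = Add(109719, Rational(-1252161, 49)) = Rational(4124070, 49)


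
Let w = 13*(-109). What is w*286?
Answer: -405262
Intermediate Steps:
w = -1417
w*286 = -1417*286 = -405262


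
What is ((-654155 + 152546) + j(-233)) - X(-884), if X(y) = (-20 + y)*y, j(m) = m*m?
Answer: -1246456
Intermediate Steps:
j(m) = m²
X(y) = y*(-20 + y)
((-654155 + 152546) + j(-233)) - X(-884) = ((-654155 + 152546) + (-233)²) - (-884)*(-20 - 884) = (-501609 + 54289) - (-884)*(-904) = -447320 - 1*799136 = -447320 - 799136 = -1246456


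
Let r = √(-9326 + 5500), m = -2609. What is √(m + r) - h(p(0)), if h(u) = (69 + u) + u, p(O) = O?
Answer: -69 + √(-2609 + I*√3826) ≈ -68.395 + 51.082*I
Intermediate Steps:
r = I*√3826 (r = √(-3826) = I*√3826 ≈ 61.855*I)
h(u) = 69 + 2*u
√(m + r) - h(p(0)) = √(-2609 + I*√3826) - (69 + 2*0) = √(-2609 + I*√3826) - (69 + 0) = √(-2609 + I*√3826) - 1*69 = √(-2609 + I*√3826) - 69 = -69 + √(-2609 + I*√3826)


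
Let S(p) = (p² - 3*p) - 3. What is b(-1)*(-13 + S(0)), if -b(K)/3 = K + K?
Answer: -96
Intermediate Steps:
b(K) = -6*K (b(K) = -3*(K + K) = -6*K)
S(p) = -3 + p² - 3*p
b(-1)*(-13 + S(0)) = (-6*(-1))*(-13 + (-3 + 0² - 3*0)) = 6*(-13 + (-3 + 0 + 0)) = 6*(-13 - 3) = 6*(-16) = -96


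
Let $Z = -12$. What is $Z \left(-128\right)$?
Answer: $1536$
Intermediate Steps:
$Z \left(-128\right) = \left(-12\right) \left(-128\right) = 1536$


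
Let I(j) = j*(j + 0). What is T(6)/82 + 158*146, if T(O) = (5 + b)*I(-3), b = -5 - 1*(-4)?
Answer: 945806/41 ≈ 23068.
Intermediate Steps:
I(j) = j² (I(j) = j*j = j²)
b = -1 (b = -5 + 4 = -1)
T(O) = 36 (T(O) = (5 - 1)*(-3)² = 4*9 = 36)
T(6)/82 + 158*146 = 36/82 + 158*146 = 36*(1/82) + 23068 = 18/41 + 23068 = 945806/41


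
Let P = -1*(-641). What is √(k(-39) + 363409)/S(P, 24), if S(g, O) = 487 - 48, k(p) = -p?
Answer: 2*√90862/439 ≈ 1.3733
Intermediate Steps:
P = 641
S(g, O) = 439
√(k(-39) + 363409)/S(P, 24) = √(-1*(-39) + 363409)/439 = √(39 + 363409)*(1/439) = √363448*(1/439) = (2*√90862)*(1/439) = 2*√90862/439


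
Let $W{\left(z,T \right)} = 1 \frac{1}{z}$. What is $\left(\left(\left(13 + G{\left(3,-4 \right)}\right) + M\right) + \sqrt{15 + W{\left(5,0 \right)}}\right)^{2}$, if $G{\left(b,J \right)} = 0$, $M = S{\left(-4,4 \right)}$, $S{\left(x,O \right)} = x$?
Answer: $\frac{481}{5} + \frac{36 \sqrt{95}}{5} \approx 166.38$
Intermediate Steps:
$M = -4$
$W{\left(z,T \right)} = \frac{1}{z}$
$\left(\left(\left(13 + G{\left(3,-4 \right)}\right) + M\right) + \sqrt{15 + W{\left(5,0 \right)}}\right)^{2} = \left(\left(\left(13 + 0\right) - 4\right) + \sqrt{15 + \frac{1}{5}}\right)^{2} = \left(\left(13 - 4\right) + \sqrt{15 + \frac{1}{5}}\right)^{2} = \left(9 + \sqrt{\frac{76}{5}}\right)^{2} = \left(9 + \frac{2 \sqrt{95}}{5}\right)^{2}$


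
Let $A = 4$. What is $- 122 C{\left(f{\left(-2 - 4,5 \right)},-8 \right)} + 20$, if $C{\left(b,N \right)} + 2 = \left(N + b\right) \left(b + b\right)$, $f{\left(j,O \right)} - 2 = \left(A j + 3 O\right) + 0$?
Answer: $-25356$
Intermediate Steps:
$f{\left(j,O \right)} = 2 + 3 O + 4 j$ ($f{\left(j,O \right)} = 2 + \left(\left(4 j + 3 O\right) + 0\right) = 2 + \left(\left(3 O + 4 j\right) + 0\right) = 2 + \left(3 O + 4 j\right) = 2 + 3 O + 4 j$)
$C{\left(b,N \right)} = -2 + 2 b \left(N + b\right)$ ($C{\left(b,N \right)} = -2 + \left(N + b\right) \left(b + b\right) = -2 + \left(N + b\right) 2 b = -2 + 2 b \left(N + b\right)$)
$- 122 C{\left(f{\left(-2 - 4,5 \right)},-8 \right)} + 20 = - 122 \left(-2 + 2 \left(2 + 3 \cdot 5 + 4 \left(-2 - 4\right)\right)^{2} + 2 \left(-8\right) \left(2 + 3 \cdot 5 + 4 \left(-2 - 4\right)\right)\right) + 20 = - 122 \left(-2 + 2 \left(2 + 15 + 4 \left(-6\right)\right)^{2} + 2 \left(-8\right) \left(2 + 15 + 4 \left(-6\right)\right)\right) + 20 = - 122 \left(-2 + 2 \left(2 + 15 - 24\right)^{2} + 2 \left(-8\right) \left(2 + 15 - 24\right)\right) + 20 = - 122 \left(-2 + 2 \left(-7\right)^{2} + 2 \left(-8\right) \left(-7\right)\right) + 20 = - 122 \left(-2 + 2 \cdot 49 + 112\right) + 20 = - 122 \left(-2 + 98 + 112\right) + 20 = \left(-122\right) 208 + 20 = -25376 + 20 = -25356$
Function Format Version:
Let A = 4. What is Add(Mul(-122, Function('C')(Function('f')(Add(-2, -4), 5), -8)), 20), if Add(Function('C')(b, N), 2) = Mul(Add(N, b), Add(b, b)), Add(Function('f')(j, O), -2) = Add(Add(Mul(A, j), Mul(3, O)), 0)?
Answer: -25356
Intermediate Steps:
Function('f')(j, O) = Add(2, Mul(3, O), Mul(4, j)) (Function('f')(j, O) = Add(2, Add(Add(Mul(4, j), Mul(3, O)), 0)) = Add(2, Add(Add(Mul(3, O), Mul(4, j)), 0)) = Add(2, Add(Mul(3, O), Mul(4, j))) = Add(2, Mul(3, O), Mul(4, j)))
Function('C')(b, N) = Add(-2, Mul(2, b, Add(N, b))) (Function('C')(b, N) = Add(-2, Mul(Add(N, b), Add(b, b))) = Add(-2, Mul(Add(N, b), Mul(2, b))) = Add(-2, Mul(2, b, Add(N, b))))
Add(Mul(-122, Function('C')(Function('f')(Add(-2, -4), 5), -8)), 20) = Add(Mul(-122, Add(-2, Mul(2, Pow(Add(2, Mul(3, 5), Mul(4, Add(-2, -4))), 2)), Mul(2, -8, Add(2, Mul(3, 5), Mul(4, Add(-2, -4)))))), 20) = Add(Mul(-122, Add(-2, Mul(2, Pow(Add(2, 15, Mul(4, -6)), 2)), Mul(2, -8, Add(2, 15, Mul(4, -6))))), 20) = Add(Mul(-122, Add(-2, Mul(2, Pow(Add(2, 15, -24), 2)), Mul(2, -8, Add(2, 15, -24)))), 20) = Add(Mul(-122, Add(-2, Mul(2, Pow(-7, 2)), Mul(2, -8, -7))), 20) = Add(Mul(-122, Add(-2, Mul(2, 49), 112)), 20) = Add(Mul(-122, Add(-2, 98, 112)), 20) = Add(Mul(-122, 208), 20) = Add(-25376, 20) = -25356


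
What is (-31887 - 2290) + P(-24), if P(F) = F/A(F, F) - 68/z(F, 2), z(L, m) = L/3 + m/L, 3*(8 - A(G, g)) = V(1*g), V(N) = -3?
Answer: -9943835/291 ≈ -34171.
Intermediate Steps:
A(G, g) = 9 (A(G, g) = 8 - 1/3*(-3) = 8 + 1 = 9)
z(L, m) = L/3 + m/L (z(L, m) = L*(1/3) + m/L = L/3 + m/L)
P(F) = -68/(2/F + F/3) + F/9 (P(F) = F/9 - 68/(F/3 + 2/F) = F*(1/9) - 68/(2/F + F/3) = F/9 - 68/(2/F + F/3) = -68/(2/F + F/3) + F/9)
(-31887 - 2290) + P(-24) = (-31887 - 2290) + (1/9)*(-24)*(-1830 + (-24)**2)/(6 + (-24)**2) = -34177 + (1/9)*(-24)*(-1830 + 576)/(6 + 576) = -34177 + (1/9)*(-24)*(-1254)/582 = -34177 + (1/9)*(-24)*(1/582)*(-1254) = -34177 + 1672/291 = -9943835/291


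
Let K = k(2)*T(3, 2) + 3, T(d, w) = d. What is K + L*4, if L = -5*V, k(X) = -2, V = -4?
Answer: 77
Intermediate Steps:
L = 20 (L = -5*(-4) = 20)
K = -3 (K = -2*3 + 3 = -6 + 3 = -3)
K + L*4 = -3 + 20*4 = -3 + 80 = 77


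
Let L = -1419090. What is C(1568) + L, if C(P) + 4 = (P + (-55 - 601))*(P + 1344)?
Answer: 1236650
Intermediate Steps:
C(P) = -4 + (-656 + P)*(1344 + P) (C(P) = -4 + (P + (-55 - 601))*(P + 1344) = -4 + (P - 656)*(1344 + P) = -4 + (-656 + P)*(1344 + P))
C(1568) + L = (-881668 + 1568**2 + 688*1568) - 1419090 = (-881668 + 2458624 + 1078784) - 1419090 = 2655740 - 1419090 = 1236650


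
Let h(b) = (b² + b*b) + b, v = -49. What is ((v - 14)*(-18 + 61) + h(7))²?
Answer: 6780816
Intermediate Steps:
h(b) = b + 2*b² (h(b) = (b² + b²) + b = 2*b² + b = b + 2*b²)
((v - 14)*(-18 + 61) + h(7))² = ((-49 - 14)*(-18 + 61) + 7*(1 + 2*7))² = (-63*43 + 7*(1 + 14))² = (-2709 + 7*15)² = (-2709 + 105)² = (-2604)² = 6780816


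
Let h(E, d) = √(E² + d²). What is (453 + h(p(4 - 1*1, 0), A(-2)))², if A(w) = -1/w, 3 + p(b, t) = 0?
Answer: (906 + √37)²/4 ≈ 2.0797e+5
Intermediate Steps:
p(b, t) = -3 (p(b, t) = -3 + 0 = -3)
(453 + h(p(4 - 1*1, 0), A(-2)))² = (453 + √((-3)² + (-1/(-2))²))² = (453 + √(9 + (-1*(-½))²))² = (453 + √(9 + (½)²))² = (453 + √(9 + ¼))² = (453 + √(37/4))² = (453 + √37/2)²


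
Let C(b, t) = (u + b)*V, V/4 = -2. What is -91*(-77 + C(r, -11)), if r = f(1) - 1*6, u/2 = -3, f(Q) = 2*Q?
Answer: -273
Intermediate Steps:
u = -6 (u = 2*(-3) = -6)
r = -4 (r = 2*1 - 1*6 = 2 - 6 = -4)
V = -8 (V = 4*(-2) = -8)
C(b, t) = 48 - 8*b (C(b, t) = (-6 + b)*(-8) = 48 - 8*b)
-91*(-77 + C(r, -11)) = -91*(-77 + (48 - 8*(-4))) = -91*(-77 + (48 + 32)) = -91*(-77 + 80) = -91*3 = -273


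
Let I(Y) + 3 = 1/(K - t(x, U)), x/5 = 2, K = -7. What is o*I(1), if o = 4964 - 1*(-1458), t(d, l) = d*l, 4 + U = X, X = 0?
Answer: -629356/33 ≈ -19071.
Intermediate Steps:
x = 10 (x = 5*2 = 10)
U = -4 (U = -4 + 0 = -4)
I(Y) = -98/33 (I(Y) = -3 + 1/(-7 - 10*(-4)) = -3 + 1/(-7 - 1*(-40)) = -3 + 1/(-7 + 40) = -3 + 1/33 = -98/33)
o = 6422 (o = 4964 + 1458 = 6422)
o*I(1) = 6422*(-98/33) = -629356/33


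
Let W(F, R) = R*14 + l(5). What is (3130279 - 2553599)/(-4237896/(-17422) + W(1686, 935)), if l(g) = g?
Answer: 5023459480/116189493 ≈ 43.235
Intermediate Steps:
W(F, R) = 5 + 14*R (W(F, R) = R*14 + 5 = 14*R + 5 = 5 + 14*R)
(3130279 - 2553599)/(-4237896/(-17422) + W(1686, 935)) = (3130279 - 2553599)/(-4237896/(-17422) + (5 + 14*935)) = 576680/(-4237896*(-1/17422) + (5 + 13090)) = 576680/(2118948/8711 + 13095) = 576680/(116189493/8711) = 576680*(8711/116189493) = 5023459480/116189493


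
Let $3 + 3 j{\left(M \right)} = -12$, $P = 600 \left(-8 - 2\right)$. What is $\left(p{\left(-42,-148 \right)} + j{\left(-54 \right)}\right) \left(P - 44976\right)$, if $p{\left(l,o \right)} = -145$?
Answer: $7646400$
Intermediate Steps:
$P = -6000$ ($P = 600 \left(-8 - 2\right) = 600 \left(-10\right) = -6000$)
$j{\left(M \right)} = -5$ ($j{\left(M \right)} = -1 + \frac{1}{3} \left(-12\right) = -1 - 4 = -5$)
$\left(p{\left(-42,-148 \right)} + j{\left(-54 \right)}\right) \left(P - 44976\right) = \left(-145 - 5\right) \left(-6000 - 44976\right) = \left(-150\right) \left(-50976\right) = 7646400$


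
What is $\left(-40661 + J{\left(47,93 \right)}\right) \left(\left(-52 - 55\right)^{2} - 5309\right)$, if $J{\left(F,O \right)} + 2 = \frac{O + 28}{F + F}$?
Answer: $- \frac{11734157070}{47} \approx -2.4966 \cdot 10^{8}$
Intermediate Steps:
$J{\left(F,O \right)} = -2 + \frac{28 + O}{2 F}$ ($J{\left(F,O \right)} = -2 + \frac{O + 28}{F + F} = -2 + \frac{28 + O}{2 F}$)
$\left(-40661 + J{\left(47,93 \right)}\right) \left(\left(-52 - 55\right)^{2} - 5309\right) = \left(-40661 + \frac{28 + 93 - 188}{2 \cdot 47}\right) \left(\left(-52 - 55\right)^{2} - 5309\right) = \left(-40661 + \frac{1}{2} \cdot \frac{1}{47} \left(28 + 93 - 188\right)\right) \left(\left(-107\right)^{2} - 5309\right) = \left(-40661 + \frac{1}{2} \cdot \frac{1}{47} \left(-67\right)\right) \left(11449 - 5309\right) = \left(-40661 - \frac{67}{94}\right) 6140 = \left(- \frac{3822201}{94}\right) 6140 = - \frac{11734157070}{47}$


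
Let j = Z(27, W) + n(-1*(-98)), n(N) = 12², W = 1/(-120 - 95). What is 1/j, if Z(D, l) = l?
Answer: 215/30959 ≈ 0.0069447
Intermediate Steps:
W = -1/215 (W = 1/(-215) = -1/215 ≈ -0.0046512)
n(N) = 144
j = 30959/215 (j = -1/215 + 144 = 30959/215 ≈ 144.00)
1/j = 1/(30959/215) = 215/30959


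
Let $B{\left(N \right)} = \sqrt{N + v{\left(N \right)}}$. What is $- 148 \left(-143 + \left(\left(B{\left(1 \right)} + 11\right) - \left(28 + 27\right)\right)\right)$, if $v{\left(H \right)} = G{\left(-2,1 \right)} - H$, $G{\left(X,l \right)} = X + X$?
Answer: $27676 - 296 i \approx 27676.0 - 296.0 i$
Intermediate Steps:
$G{\left(X,l \right)} = 2 X$
$v{\left(H \right)} = -4 - H$ ($v{\left(H \right)} = 2 \left(-2\right) - H = -4 - H$)
$B{\left(N \right)} = 2 i$ ($B{\left(N \right)} = \sqrt{N - \left(4 + N\right)} = \sqrt{-4} = 2 i$)
$- 148 \left(-143 + \left(\left(B{\left(1 \right)} + 11\right) - \left(28 + 27\right)\right)\right) = - 148 \left(-143 + \left(\left(2 i + 11\right) - \left(28 + 27\right)\right)\right) = - 148 \left(-143 + \left(\left(11 + 2 i\right) - 55\right)\right) = - 148 \left(-143 - \left(44 - 2 i\right)\right) = - 148 \left(-187 + 2 i\right) = 27676 - 296 i$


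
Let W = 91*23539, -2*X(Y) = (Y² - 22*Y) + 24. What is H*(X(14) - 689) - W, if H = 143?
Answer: -2234284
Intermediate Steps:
X(Y) = -12 + 11*Y - Y²/2 (X(Y) = -((Y² - 22*Y) + 24)/2 = -(24 + Y² - 22*Y)/2 = -12 + 11*Y - Y²/2)
W = 2142049
H*(X(14) - 689) - W = 143*((-12 + 11*14 - ½*14²) - 689) - 1*2142049 = 143*((-12 + 154 - ½*196) - 689) - 2142049 = 143*((-12 + 154 - 98) - 689) - 2142049 = 143*(44 - 689) - 2142049 = 143*(-645) - 2142049 = -92235 - 2142049 = -2234284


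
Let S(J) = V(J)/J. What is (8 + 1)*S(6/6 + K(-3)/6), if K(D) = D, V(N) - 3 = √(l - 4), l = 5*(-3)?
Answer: 54 + 18*I*√19 ≈ 54.0 + 78.46*I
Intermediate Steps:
l = -15
V(N) = 3 + I*√19 (V(N) = 3 + √(-15 - 4) = 3 + √(-19) = 3 + I*√19)
S(J) = (3 + I*√19)/J
(8 + 1)*S(6/6 + K(-3)/6) = (8 + 1)*((3 + I*√19)/(6/6 - 3/6)) = 9*((3 + I*√19)/(6*(⅙) - 3*⅙)) = 9*((3 + I*√19)/(1 - ½)) = 9*((3 + I*√19)/(½)) = 9*(2*(3 + I*√19)) = 9*(6 + 2*I*√19) = 54 + 18*I*√19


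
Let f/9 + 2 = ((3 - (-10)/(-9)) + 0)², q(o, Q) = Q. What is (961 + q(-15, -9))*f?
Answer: 120904/9 ≈ 13434.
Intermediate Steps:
f = 127/9 (f = -18 + 9*((3 - (-10)/(-9)) + 0)² = -18 + 9*((3 - (-10)*(-1)/9) + 0)² = -18 + 9*((3 - 1*10/9) + 0)² = -18 + 9*((3 - 10/9) + 0)² = -18 + 9*(17/9 + 0)² = -18 + 9*(17/9)² = -18 + 9*(289/81) = -18 + 289/9 = 127/9 ≈ 14.111)
(961 + q(-15, -9))*f = (961 - 9)*(127/9) = 952*(127/9) = 120904/9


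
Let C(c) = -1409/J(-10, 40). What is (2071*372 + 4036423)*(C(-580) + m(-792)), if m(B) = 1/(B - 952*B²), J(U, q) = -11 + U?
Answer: 24511740555479141/76001688 ≈ 3.2252e+8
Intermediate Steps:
C(c) = 1409/21 (C(c) = -1409/(-11 - 10) = -1409/(-21) = -1409*(-1/21) = 1409/21)
(2071*372 + 4036423)*(C(-580) + m(-792)) = (2071*372 + 4036423)*(1409/21 - 1/(-792*(-1 + 952*(-792)))) = (770412 + 4036423)*(1409/21 - 1*(-1/792)/(-1 - 753984)) = 4806835*(1409/21 - 1*(-1/792)/(-753985)) = 4806835*(1409/21 - 1*(-1/792)*(-1/753985)) = 4806835*(1409/21 - 1/597156120) = 4806835*(280464324353/4180092840) = 24511740555479141/76001688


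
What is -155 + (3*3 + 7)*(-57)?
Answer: -1067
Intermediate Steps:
-155 + (3*3 + 7)*(-57) = -155 + (9 + 7)*(-57) = -155 + 16*(-57) = -155 - 912 = -1067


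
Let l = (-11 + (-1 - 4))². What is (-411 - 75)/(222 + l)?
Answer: -243/239 ≈ -1.0167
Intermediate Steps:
l = 256 (l = (-11 - 5)² = (-16)² = 256)
(-411 - 75)/(222 + l) = (-411 - 75)/(222 + 256) = -486/478 = -486*1/478 = -243/239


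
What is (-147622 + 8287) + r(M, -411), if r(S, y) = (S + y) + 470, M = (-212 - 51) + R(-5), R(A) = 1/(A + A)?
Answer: -1395391/10 ≈ -1.3954e+5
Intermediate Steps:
R(A) = 1/(2*A)
M = -2631/10 (M = (-212 - 51) + (½)/(-5) = -263 + (½)*(-⅕) = -263 - ⅒ = -2631/10 ≈ -263.10)
r(S, y) = 470 + S + y
(-147622 + 8287) + r(M, -411) = (-147622 + 8287) + (470 - 2631/10 - 411) = -139335 - 2041/10 = -1395391/10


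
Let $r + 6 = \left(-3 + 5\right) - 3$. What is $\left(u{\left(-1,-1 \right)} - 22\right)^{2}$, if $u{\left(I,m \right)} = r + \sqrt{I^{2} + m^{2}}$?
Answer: $\left(29 - \sqrt{2}\right)^{2} \approx 760.98$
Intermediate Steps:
$r = -7$ ($r = -6 + \left(\left(-3 + 5\right) - 3\right) = -6 + \left(2 - 3\right) = -6 - 1 = -7$)
$u{\left(I,m \right)} = -7 + \sqrt{I^{2} + m^{2}}$
$\left(u{\left(-1,-1 \right)} - 22\right)^{2} = \left(\left(-7 + \sqrt{\left(-1\right)^{2} + \left(-1\right)^{2}}\right) - 22\right)^{2} = \left(\left(-7 + \sqrt{1 + 1}\right) - 22\right)^{2} = \left(\left(-7 + \sqrt{2}\right) - 22\right)^{2} = \left(-29 + \sqrt{2}\right)^{2}$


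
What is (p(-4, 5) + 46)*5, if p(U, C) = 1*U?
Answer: 210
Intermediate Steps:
p(U, C) = U
(p(-4, 5) + 46)*5 = (-4 + 46)*5 = 42*5 = 210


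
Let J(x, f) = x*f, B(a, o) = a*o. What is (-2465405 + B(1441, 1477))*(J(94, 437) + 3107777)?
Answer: -1061315280040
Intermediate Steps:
J(x, f) = f*x
(-2465405 + B(1441, 1477))*(J(94, 437) + 3107777) = (-2465405 + 1441*1477)*(437*94 + 3107777) = (-2465405 + 2128357)*(41078 + 3107777) = -337048*3148855 = -1061315280040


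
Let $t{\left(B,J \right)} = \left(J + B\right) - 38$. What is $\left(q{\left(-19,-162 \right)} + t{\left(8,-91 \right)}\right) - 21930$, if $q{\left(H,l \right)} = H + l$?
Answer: $-22232$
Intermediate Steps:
$t{\left(B,J \right)} = -38 + B + J$ ($t{\left(B,J \right)} = \left(B + J\right) - 38 = -38 + B + J$)
$\left(q{\left(-19,-162 \right)} + t{\left(8,-91 \right)}\right) - 21930 = \left(\left(-19 - 162\right) - 121\right) - 21930 = \left(-181 - 121\right) - 21930 = -302 - 21930 = -22232$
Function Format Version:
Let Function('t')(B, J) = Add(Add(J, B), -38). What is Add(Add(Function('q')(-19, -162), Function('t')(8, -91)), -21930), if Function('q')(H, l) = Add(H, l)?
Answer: -22232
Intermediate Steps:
Function('t')(B, J) = Add(-38, B, J) (Function('t')(B, J) = Add(Add(B, J), -38) = Add(-38, B, J))
Add(Add(Function('q')(-19, -162), Function('t')(8, -91)), -21930) = Add(Add(Add(-19, -162), Add(-38, 8, -91)), -21930) = Add(Add(-181, -121), -21930) = Add(-302, -21930) = -22232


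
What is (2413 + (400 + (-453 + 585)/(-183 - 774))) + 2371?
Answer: 150332/29 ≈ 5183.9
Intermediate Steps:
(2413 + (400 + (-453 + 585)/(-183 - 774))) + 2371 = (2413 + (400 + 132/(-957))) + 2371 = (2413 + (400 + 132*(-1/957))) + 2371 = (2413 + (400 - 4/29)) + 2371 = (2413 + 11596/29) + 2371 = 81573/29 + 2371 = 150332/29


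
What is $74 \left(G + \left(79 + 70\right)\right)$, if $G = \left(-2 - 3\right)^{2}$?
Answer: $12876$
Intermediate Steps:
$G = 25$ ($G = \left(-5\right)^{2} = 25$)
$74 \left(G + \left(79 + 70\right)\right) = 74 \left(25 + \left(79 + 70\right)\right) = 74 \left(25 + 149\right) = 74 \cdot 174 = 12876$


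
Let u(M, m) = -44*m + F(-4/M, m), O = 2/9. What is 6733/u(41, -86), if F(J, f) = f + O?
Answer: 60597/33284 ≈ 1.8206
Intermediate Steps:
O = 2/9 (O = 2*(1/9) = 2/9 ≈ 0.22222)
F(J, f) = 2/9 + f (F(J, f) = f + 2/9 = 2/9 + f)
u(M, m) = 2/9 - 43*m (u(M, m) = -44*m + (2/9 + m) = 2/9 - 43*m)
6733/u(41, -86) = 6733/(2/9 - 43*(-86)) = 6733/(2/9 + 3698) = 6733/(33284/9) = 6733*(9/33284) = 60597/33284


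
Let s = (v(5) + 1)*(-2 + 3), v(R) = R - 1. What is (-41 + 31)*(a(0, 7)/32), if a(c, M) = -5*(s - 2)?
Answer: 75/16 ≈ 4.6875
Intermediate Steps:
v(R) = -1 + R
s = 5 (s = ((-1 + 5) + 1)*(-2 + 3) = (4 + 1)*1 = 5*1 = 5)
a(c, M) = -15 (a(c, M) = -5*(5 - 2) = -5*3 = -15)
(-41 + 31)*(a(0, 7)/32) = (-41 + 31)*(-15/32) = -(-150)/32 = -10*(-15/32) = 75/16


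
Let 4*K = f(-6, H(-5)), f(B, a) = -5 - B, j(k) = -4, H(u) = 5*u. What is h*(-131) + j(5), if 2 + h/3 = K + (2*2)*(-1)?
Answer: 9023/4 ≈ 2255.8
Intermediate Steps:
K = ¼ (K = (-5 - 1*(-6))/4 = (-5 + 6)/4 = (¼)*1 = ¼ ≈ 0.25000)
h = -69/4 (h = -6 + 3*(¼ + (2*2)*(-1)) = -6 + 3*(¼ + 4*(-1)) = -6 + 3*(¼ - 4) = -6 + 3*(-15/4) = -6 - 45/4 = -69/4 ≈ -17.250)
h*(-131) + j(5) = -69/4*(-131) - 4 = 9039/4 - 4 = 9023/4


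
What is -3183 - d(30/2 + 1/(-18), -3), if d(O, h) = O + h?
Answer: -57509/18 ≈ -3194.9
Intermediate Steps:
-3183 - d(30/2 + 1/(-18), -3) = -3183 - ((30/2 + 1/(-18)) - 3) = -3183 - ((30*(½) + 1*(-1/18)) - 3) = -3183 - ((15 - 1/18) - 3) = -3183 - (269/18 - 3) = -3183 - 1*215/18 = -3183 - 215/18 = -57509/18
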